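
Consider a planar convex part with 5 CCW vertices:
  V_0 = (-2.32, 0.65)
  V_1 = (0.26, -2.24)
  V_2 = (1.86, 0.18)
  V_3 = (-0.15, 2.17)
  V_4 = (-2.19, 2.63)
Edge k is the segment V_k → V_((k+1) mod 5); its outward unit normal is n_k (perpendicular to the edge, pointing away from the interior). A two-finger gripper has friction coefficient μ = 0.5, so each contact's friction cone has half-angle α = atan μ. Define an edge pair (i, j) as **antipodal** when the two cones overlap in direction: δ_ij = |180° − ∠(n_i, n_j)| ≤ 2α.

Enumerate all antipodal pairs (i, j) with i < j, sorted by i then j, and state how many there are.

α = atan 0.5 = 26.57°;  2α = 53.13°
n_0 = (-0.7460, -0.6660)
n_1 = (+0.8342, -0.5515)
n_2 = (+0.7036, +0.7106)
n_3 = (+0.2200, +0.9755)
n_4 = (-0.9979, +0.0655)
  (0,1): δ = 75.23°  ·
  (0,2): δ = 3.53°  ✓
  (0,3): δ = 35.54°  ✓
  (0,4): δ = 134.49°  ·
  (1,2): δ = 101.24°  ·
  (1,3): δ = 69.24°  ·
  (1,4): δ = 29.71°  ✓
  (2,3): δ = 147.99°  ·
  (2,4): δ = 49.04°  ✓
  (3,4): δ = 81.05°  ·
antipodal pairs: 4

count = 4; pairs: (0,2), (0,3), (1,4), (2,4)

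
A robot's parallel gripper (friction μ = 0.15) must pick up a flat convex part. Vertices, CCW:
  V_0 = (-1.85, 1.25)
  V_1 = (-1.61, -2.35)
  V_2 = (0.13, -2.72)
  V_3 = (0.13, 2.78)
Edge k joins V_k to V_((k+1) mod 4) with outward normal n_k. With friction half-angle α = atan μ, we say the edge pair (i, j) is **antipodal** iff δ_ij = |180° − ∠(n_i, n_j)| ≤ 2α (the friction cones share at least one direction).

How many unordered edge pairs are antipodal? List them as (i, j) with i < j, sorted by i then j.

count = 1; pairs: (0,2)

α = atan 0.15 = 8.53°;  2α = 17.06°
n_0 = (-0.9978, -0.0665)
n_1 = (-0.2080, -0.9781)
n_2 = (+1.0000, -0.0000)
n_3 = (-0.6114, +0.7913)
  (0,1): δ = 105.82°  ·
  (0,2): δ = 3.81°  ✓
  (0,3): δ = 123.88°  ·
  (1,2): δ = 78.00°  ·
  (1,3): δ = 49.70°  ·
  (2,3): δ = 52.31°  ·
antipodal pairs: 1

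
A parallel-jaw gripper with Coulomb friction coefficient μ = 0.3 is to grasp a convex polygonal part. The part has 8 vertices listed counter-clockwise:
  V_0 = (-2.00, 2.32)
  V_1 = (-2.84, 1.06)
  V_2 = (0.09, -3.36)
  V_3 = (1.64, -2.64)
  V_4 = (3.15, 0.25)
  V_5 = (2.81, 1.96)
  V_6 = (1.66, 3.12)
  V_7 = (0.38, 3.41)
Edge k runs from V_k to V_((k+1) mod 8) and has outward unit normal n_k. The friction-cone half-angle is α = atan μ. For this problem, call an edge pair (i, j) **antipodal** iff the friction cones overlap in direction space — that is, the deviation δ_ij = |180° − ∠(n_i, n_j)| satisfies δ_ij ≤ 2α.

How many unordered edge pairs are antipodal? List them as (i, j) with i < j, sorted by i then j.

α = atan 0.3 = 16.70°;  2α = 33.40°
n_0 = (-0.8321, +0.5547)
n_1 = (-0.8335, -0.5525)
n_2 = (+0.4213, -0.9069)
n_3 = (+0.8863, -0.4631)
n_4 = (+0.9808, +0.1950)
n_5 = (+0.7102, +0.7040)
n_6 = (+0.2210, +0.9753)
n_7 = (-0.4164, +0.9092)
  (0,1): δ = 112.77°  ·
  (0,2): δ = 31.39°  ✓
  (0,3): δ = 6.10°  ✓
  (0,4): δ = 44.94°  ·
  (0,5): δ = 78.44°  ·
  (0,6): δ = 110.92°  ·
  (0,7): δ = 148.30°  ·
  (1,2): δ = 98.62°  ·
  (1,3): δ = 61.13°  ·
  (1,4): δ = 22.29°  ✓
  (1,5): δ = 11.21°  ✓
  (1,6): δ = 43.69°  ·
  (1,7): δ = 81.07°  ·
  (2,3): δ = 142.50°  ·
  (2,4): δ = 103.67°  ·
  (2,5): δ = 70.16°  ·
  (2,6): δ = 37.68°  ·
  (2,7): δ = 0.31°  ✓
  (3,4): δ = 141.17°  ·
  (3,5): δ = 107.66°  ·
  (3,6): δ = 75.18°  ·
  (3,7): δ = 37.81°  ·
  (4,5): δ = 146.49°  ·
  (4,6): δ = 114.01°  ·
  (4,7): δ = 76.64°  ·
  (5,6): δ = 147.52°  ·
  (5,7): δ = 110.14°  ·
  (6,7): δ = 142.63°  ·
antipodal pairs: 5

count = 5; pairs: (0,2), (0,3), (1,4), (1,5), (2,7)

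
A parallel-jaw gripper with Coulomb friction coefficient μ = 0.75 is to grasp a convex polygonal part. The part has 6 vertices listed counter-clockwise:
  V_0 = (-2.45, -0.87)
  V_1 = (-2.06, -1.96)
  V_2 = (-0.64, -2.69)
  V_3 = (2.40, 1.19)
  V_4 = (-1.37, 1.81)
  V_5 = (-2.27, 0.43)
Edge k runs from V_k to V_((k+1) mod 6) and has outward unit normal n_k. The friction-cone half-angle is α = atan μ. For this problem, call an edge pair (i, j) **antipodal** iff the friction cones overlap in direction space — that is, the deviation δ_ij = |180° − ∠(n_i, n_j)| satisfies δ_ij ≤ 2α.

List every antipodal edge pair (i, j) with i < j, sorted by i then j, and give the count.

count = 6; pairs: (0,2), (0,3), (1,3), (2,3), (2,4), (2,5)

α = atan 0.75 = 36.87°;  2α = 73.74°
n_0 = (-0.9415, -0.3369)
n_1 = (-0.4572, -0.8894)
n_2 = (+0.7872, -0.6167)
n_3 = (+0.1623, +0.9867)
n_4 = (-0.8376, +0.5463)
n_5 = (-0.9905, +0.1372)
  (0,1): δ = 136.89°  ·
  (0,2): δ = 57.77°  ✓
  (0,3): δ = 60.97°  ✓
  (0,4): δ = 127.20°  ·
  (0,5): δ = 152.43°  ·
  (1,2): δ = 100.87°  ·
  (1,3): δ = 17.87°  ✓
  (1,4): δ = 84.10°  ·
  (1,5): δ = 109.32°  ·
  (2,3): δ = 61.26°  ✓
  (2,4): δ = 4.97°  ✓
  (2,5): δ = 30.20°  ✓
  (3,4): δ = 113.77°  ·
  (3,5): δ = 88.54°  ·
  (4,5): δ = 154.77°  ·
antipodal pairs: 6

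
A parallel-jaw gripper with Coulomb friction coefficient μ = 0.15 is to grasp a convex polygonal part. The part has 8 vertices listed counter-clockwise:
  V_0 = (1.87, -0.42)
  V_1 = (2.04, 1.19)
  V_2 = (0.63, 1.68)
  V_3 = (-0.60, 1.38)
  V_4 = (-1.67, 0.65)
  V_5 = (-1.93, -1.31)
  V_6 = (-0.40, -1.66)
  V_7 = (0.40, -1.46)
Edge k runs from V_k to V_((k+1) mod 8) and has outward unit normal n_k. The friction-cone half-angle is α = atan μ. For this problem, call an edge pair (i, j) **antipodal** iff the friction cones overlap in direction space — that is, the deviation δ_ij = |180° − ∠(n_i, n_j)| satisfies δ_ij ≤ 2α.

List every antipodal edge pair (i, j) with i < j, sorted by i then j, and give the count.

α = atan 0.15 = 8.53°;  2α = 17.06°
n_0 = (+0.9945, -0.1050)
n_1 = (+0.3283, +0.9446)
n_2 = (-0.2370, +0.9715)
n_3 = (-0.5636, +0.8261)
n_4 = (-0.9913, +0.1315)
n_5 = (-0.2230, -0.9748)
n_6 = (+0.2425, -0.9701)
n_7 = (+0.5776, -0.8164)
  (0,1): δ = 103.14°  ·
  (0,2): δ = 70.27°  ·
  (0,3): δ = 49.67°  ·
  (0,4): δ = 1.53°  ✓
  (0,5): δ = 83.14°  ·
  (0,6): δ = 110.06°  ·
  (0,7): δ = 131.31°  ·
  (1,2): δ = 147.13°  ·
  (1,3): δ = 126.53°  ·
  (1,4): δ = 78.39°  ·
  (1,5): δ = 6.28°  ✓
  (1,6): δ = 33.20°  ·
  (1,7): δ = 54.44°  ·
  (2,3): δ = 159.40°  ·
  (2,4): δ = 111.26°  ·
  (2,5): δ = 26.59°  ·
  (2,6): δ = 0.33°  ✓
  (2,7): δ = 21.57°  ·
  (3,4): δ = 131.86°  ·
  (3,5): δ = 47.19°  ·
  (3,6): δ = 20.27°  ·
  (3,7): δ = 0.98°  ✓
  (4,5): δ = 95.33°  ·
  (4,6): δ = 68.41°  ·
  (4,7): δ = 47.16°  ·
  (5,6): δ = 153.08°  ·
  (5,7): δ = 131.84°  ·
  (6,7): δ = 158.76°  ·
antipodal pairs: 4

count = 4; pairs: (0,4), (1,5), (2,6), (3,7)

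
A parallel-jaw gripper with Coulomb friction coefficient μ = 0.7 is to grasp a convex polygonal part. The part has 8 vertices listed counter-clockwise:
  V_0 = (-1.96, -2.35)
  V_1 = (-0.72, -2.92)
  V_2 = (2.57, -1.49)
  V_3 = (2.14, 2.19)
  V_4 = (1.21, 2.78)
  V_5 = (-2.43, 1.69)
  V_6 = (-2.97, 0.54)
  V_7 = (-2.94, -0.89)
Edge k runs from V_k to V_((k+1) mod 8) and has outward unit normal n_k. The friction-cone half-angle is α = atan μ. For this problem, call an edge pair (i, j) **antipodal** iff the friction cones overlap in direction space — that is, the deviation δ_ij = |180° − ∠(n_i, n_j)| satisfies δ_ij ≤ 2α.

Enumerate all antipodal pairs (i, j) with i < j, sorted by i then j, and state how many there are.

count = 12; pairs: (0,2), (0,3), (0,4), (1,3), (1,4), (1,5), (1,6), (2,5), (2,6), (2,7), (3,6), (3,7)

α = atan 0.7 = 34.99°;  2α = 69.98°
n_0 = (-0.4177, -0.9086)
n_1 = (+0.3986, -0.9171)
n_2 = (+0.9932, +0.1161)
n_3 = (+0.5357, +0.8444)
n_4 = (-0.2869, +0.9580)
n_5 = (-0.9052, +0.4250)
n_6 = (-0.9998, -0.0210)
n_7 = (-0.8303, -0.5573)
  (0,1): δ = 131.82°  ·
  (0,2): δ = 58.65°  ✓
  (0,3): δ = 7.70°  ✓
  (0,4): δ = 41.36°  ✓
  (0,5): δ = 89.53°  ·
  (0,6): δ = 115.89°  ·
  (0,7): δ = 148.56°  ·
  (1,2): δ = 106.83°  ·
  (1,3): δ = 55.88°  ✓
  (1,4): δ = 6.82°  ✓
  (1,5): δ = 41.35°  ✓
  (1,6): δ = 67.71°  ✓
  (1,7): δ = 100.38°  ·
  (2,3): δ = 129.06°  ·
  (2,4): δ = 79.99°  ·
  (2,5): δ = 31.82°  ✓
  (2,6): δ = 5.46°  ✓
  (2,7): δ = 27.21°  ✓
  (3,4): δ = 130.94°  ·
  (3,5): δ = 82.76°  ·
  (3,6): δ = 56.41°  ✓
  (3,7): δ = 23.74°  ✓
  (4,5): δ = 131.82°  ·
  (4,6): δ = 105.47°  ·
  (4,7): δ = 72.80°  ·
  (5,6): δ = 153.65°  ·
  (5,7): δ = 120.98°  ·
  (6,7): δ = 147.33°  ·
antipodal pairs: 12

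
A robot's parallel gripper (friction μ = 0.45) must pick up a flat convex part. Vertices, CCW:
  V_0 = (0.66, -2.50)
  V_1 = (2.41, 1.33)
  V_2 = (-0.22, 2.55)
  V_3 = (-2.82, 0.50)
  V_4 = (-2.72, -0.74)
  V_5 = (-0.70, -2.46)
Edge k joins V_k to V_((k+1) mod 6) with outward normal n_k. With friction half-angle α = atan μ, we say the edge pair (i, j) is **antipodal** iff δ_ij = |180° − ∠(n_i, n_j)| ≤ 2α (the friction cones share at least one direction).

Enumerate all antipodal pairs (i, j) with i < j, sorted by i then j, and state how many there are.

count = 5; pairs: (0,2), (0,3), (1,4), (1,5), (2,5)

α = atan 0.45 = 24.23°;  2α = 48.46°
n_0 = (+0.9096, -0.4156)
n_1 = (+0.4208, +0.9072)
n_2 = (-0.6192, +0.7853)
n_3 = (-0.9968, -0.0804)
n_4 = (-0.6483, -0.7614)
n_5 = (-0.0294, -0.9996)
  (0,1): δ = 90.33°  ·
  (0,2): δ = 27.19°  ✓
  (0,3): δ = 29.17°  ✓
  (0,4): δ = 74.14°  ·
  (0,5): δ = 112.87°  ·
  (1,2): δ = 116.86°  ·
  (1,3): δ = 60.50°  ·
  (1,4): δ = 15.53°  ✓
  (1,5): δ = 23.20°  ✓
  (2,3): δ = 123.64°  ·
  (2,4): δ = 78.67°  ·
  (2,5): δ = 39.94°  ✓
  (3,4): δ = 135.02°  ·
  (3,5): δ = 96.30°  ·
  (4,5): δ = 141.27°  ·
antipodal pairs: 5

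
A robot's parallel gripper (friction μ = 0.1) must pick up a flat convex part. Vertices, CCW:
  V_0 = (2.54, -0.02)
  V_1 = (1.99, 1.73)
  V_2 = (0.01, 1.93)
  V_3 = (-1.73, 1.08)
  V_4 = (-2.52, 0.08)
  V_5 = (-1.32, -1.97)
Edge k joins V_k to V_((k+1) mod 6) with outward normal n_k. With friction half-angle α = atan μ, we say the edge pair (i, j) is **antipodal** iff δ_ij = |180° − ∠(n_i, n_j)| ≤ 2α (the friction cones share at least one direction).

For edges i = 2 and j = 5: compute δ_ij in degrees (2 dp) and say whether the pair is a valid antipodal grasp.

α = atan 0.1 = 5.71°;  2α = 11.42°
edge 2: e_2 = (-1.74, -0.85);  n_2 = (-0.4389, +0.8985)
edge 5: e_5 = (+3.86, +1.95);  n_5 = (+0.4509, -0.8926)
∠(n_2, n_5) = 179.23°
δ = |180° − 179.23°| = 0.77°
0.77° ≤ 2α = 11.42°  →  valid

δ = 0.77°, valid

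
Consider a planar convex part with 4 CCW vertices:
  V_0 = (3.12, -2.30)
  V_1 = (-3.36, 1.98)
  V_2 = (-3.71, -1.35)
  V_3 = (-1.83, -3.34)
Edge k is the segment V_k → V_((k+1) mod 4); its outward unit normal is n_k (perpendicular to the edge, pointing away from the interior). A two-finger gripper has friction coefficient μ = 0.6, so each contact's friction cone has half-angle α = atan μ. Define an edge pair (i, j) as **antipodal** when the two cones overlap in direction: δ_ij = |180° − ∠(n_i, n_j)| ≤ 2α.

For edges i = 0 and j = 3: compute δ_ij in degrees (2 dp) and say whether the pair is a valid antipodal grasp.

δ = 45.31°, valid

α = atan 0.6 = 30.96°;  2α = 61.93°
edge 0: e_0 = (-6.48, +4.28);  n_0 = (+0.5511, +0.8344)
edge 3: e_3 = (+4.95, +1.04);  n_3 = (+0.2056, -0.9786)
∠(n_0, n_3) = 134.69°
δ = |180° − 134.69°| = 45.31°
45.31° ≤ 2α = 61.93°  →  valid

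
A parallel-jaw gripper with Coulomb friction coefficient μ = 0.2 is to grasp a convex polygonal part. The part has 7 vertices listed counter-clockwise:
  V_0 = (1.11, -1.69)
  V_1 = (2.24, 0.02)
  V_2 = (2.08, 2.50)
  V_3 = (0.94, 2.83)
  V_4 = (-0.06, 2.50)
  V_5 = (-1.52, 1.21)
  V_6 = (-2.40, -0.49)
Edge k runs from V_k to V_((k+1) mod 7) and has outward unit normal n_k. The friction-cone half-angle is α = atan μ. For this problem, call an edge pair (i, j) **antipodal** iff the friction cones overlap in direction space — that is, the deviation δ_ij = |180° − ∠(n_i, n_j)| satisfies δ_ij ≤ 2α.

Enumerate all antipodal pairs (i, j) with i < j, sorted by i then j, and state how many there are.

count = 3; pairs: (0,4), (0,5), (2,6)

α = atan 0.2 = 11.31°;  2α = 22.62°
n_0 = (+0.8343, -0.5513)
n_1 = (+0.9979, +0.0644)
n_2 = (+0.2781, +0.9606)
n_3 = (-0.3134, +0.9496)
n_4 = (-0.6621, +0.7494)
n_5 = (-0.8881, +0.4597)
n_6 = (-0.3235, -0.9462)
  (0,1): δ = 142.85°  ·
  (0,2): δ = 72.69°  ·
  (0,3): δ = 38.28°  ·
  (0,4): δ = 15.08°  ✓
  (0,5): δ = 6.09°  ✓
  (0,6): δ = 104.58°  ·
  (1,2): δ = 109.84°  ·
  (1,3): δ = 75.43°  ·
  (1,4): δ = 52.23°  ·
  (1,5): δ = 31.06°  ·
  (1,6): δ = 67.43°  ·
  (2,3): δ = 145.59°  ·
  (2,4): δ = 122.39°  ·
  (2,5): δ = 101.22°  ·
  (2,6): δ = 2.73°  ✓
  (3,4): δ = 156.80°  ·
  (3,5): δ = 135.63°  ·
  (3,6): δ = 37.14°  ·
  (4,5): δ = 158.83°  ·
  (4,6): δ = 60.34°  ·
  (5,6): δ = 81.51°  ·
antipodal pairs: 3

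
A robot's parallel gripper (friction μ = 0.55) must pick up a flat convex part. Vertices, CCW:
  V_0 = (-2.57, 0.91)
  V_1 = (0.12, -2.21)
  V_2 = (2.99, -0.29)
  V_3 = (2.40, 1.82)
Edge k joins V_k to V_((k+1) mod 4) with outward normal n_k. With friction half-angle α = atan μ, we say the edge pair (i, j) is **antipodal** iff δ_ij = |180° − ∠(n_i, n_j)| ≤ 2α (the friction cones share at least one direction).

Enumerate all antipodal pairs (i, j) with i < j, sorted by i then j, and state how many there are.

α = atan 0.55 = 28.81°;  2α = 57.62°
n_0 = (-0.7574, -0.6530)
n_1 = (+0.5560, -0.8312)
n_2 = (+0.9631, +0.2693)
n_3 = (-0.1801, +0.9836)
  (0,1): δ = 96.99°  ·
  (0,2): δ = 25.15°  ✓
  (0,3): δ = 59.61°  ·
  (1,2): δ = 108.16°  ·
  (1,3): δ = 23.41°  ✓
  (2,3): δ = 95.25°  ·
antipodal pairs: 2

count = 2; pairs: (0,2), (1,3)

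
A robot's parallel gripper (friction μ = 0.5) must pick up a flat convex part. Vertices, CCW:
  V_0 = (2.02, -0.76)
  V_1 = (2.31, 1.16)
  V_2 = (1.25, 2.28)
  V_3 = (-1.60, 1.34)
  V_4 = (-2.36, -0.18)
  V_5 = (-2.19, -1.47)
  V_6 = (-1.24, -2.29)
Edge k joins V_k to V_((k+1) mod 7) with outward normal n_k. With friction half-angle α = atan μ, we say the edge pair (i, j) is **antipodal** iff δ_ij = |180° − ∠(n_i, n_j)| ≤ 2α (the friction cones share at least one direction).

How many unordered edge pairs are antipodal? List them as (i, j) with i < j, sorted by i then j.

α = atan 0.5 = 26.57°;  2α = 53.13°
n_0 = (+0.9888, -0.1493)
n_1 = (+0.7263, +0.6874)
n_2 = (-0.3132, +0.9497)
n_3 = (-0.8944, +0.4472)
n_4 = (-0.9914, -0.1307)
n_5 = (-0.6534, -0.7570)
n_6 = (+0.4249, -0.9053)
  (0,1): δ = 127.99°  ·
  (0,2): δ = 63.16°  ·
  (0,3): δ = 17.98°  ✓
  (0,4): δ = 16.10°  ✓
  (0,5): δ = 57.79°  ·
  (0,6): δ = 123.73°  ·
  (1,2): δ = 115.17°  ·
  (1,3): δ = 69.99°  ·
  (1,4): δ = 35.92°  ✓
  (1,5): δ = 5.78°  ✓
  (1,6): δ = 71.72°  ·
  (2,3): δ = 134.82°  ·
  (2,4): δ = 100.75°  ·
  (2,5): δ = 59.05°  ·
  (2,6): δ = 6.89°  ✓
  (3,4): δ = 145.93°  ·
  (3,5): δ = 104.23°  ·
  (3,6): δ = 38.29°  ✓
  (4,5): δ = 138.31°  ·
  (4,6): δ = 72.37°  ·
  (5,6): δ = 114.06°  ·
antipodal pairs: 6

count = 6; pairs: (0,3), (0,4), (1,4), (1,5), (2,6), (3,6)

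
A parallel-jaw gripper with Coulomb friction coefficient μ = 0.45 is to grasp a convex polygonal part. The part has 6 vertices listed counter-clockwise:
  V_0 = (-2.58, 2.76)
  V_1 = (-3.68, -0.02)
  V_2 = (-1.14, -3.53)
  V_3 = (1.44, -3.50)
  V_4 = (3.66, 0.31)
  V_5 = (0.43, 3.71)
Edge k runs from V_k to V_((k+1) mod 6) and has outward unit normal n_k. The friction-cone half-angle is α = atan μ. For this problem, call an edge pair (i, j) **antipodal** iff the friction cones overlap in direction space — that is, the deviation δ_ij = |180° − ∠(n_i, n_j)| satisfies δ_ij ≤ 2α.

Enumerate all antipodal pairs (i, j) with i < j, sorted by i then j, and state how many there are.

count = 5; pairs: (0,3), (1,4), (2,4), (2,5), (3,5)

α = atan 0.45 = 24.23°;  2α = 48.46°
n_0 = (-0.9299, +0.3679)
n_1 = (-0.8101, -0.5862)
n_2 = (+0.0116, -0.9999)
n_3 = (+0.8640, -0.5034)
n_4 = (+0.7250, +0.6887)
n_5 = (-0.3010, +0.9536)
  (0,1): δ = 122.52°  ·
  (0,2): δ = 67.75°  ·
  (0,3): δ = 8.64°  ✓
  (0,4): δ = 65.12°  ·
  (0,5): δ = 129.10°  ·
  (1,2): δ = 125.23°  ·
  (1,3): δ = 66.12°  ·
  (1,4): δ = 7.64°  ✓
  (1,5): δ = 71.63°  ·
  (2,3): δ = 120.89°  ·
  (2,4): δ = 47.14°  ✓
  (2,5): δ = 16.85°  ✓
  (3,4): δ = 106.24°  ·
  (3,5): δ = 42.26°  ✓
  (4,5): δ = 116.01°  ·
antipodal pairs: 5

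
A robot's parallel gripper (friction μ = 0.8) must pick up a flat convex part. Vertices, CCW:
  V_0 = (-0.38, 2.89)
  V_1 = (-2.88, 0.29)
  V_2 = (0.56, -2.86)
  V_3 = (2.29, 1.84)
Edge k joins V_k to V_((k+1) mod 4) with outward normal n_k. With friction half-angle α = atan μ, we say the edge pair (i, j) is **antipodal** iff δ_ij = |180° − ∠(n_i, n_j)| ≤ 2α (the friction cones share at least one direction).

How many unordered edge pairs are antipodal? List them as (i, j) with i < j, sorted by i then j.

count = 3; pairs: (0,2), (1,2), (1,3)

α = atan 0.8 = 38.66°;  2α = 77.32°
n_0 = (-0.7208, +0.6931)
n_1 = (-0.6753, -0.7375)
n_2 = (+0.9384, -0.3454)
n_3 = (+0.3660, +0.9306)
  (0,1): δ = 88.60°  ·
  (0,2): δ = 23.67°  ✓
  (0,3): δ = 112.41°  ·
  (1,2): δ = 67.73°  ✓
  (1,3): δ = 21.01°  ✓
  (2,3): δ = 91.26°  ·
antipodal pairs: 3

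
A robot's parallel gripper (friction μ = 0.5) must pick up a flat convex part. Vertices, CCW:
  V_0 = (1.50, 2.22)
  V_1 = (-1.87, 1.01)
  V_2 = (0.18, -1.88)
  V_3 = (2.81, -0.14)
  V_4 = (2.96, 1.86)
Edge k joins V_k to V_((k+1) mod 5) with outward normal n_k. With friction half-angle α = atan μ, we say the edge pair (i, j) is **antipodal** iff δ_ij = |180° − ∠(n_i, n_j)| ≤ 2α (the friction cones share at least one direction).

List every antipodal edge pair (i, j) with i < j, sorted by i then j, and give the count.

count = 4; pairs: (0,2), (1,3), (1,4), (2,4)

α = atan 0.5 = 26.57°;  2α = 53.13°
n_0 = (-0.3379, +0.9412)
n_1 = (-0.8156, -0.5786)
n_2 = (+0.5518, -0.8340)
n_3 = (+0.9972, -0.0748)
n_4 = (+0.2394, +0.9709)
  (0,1): δ = 74.40°  ·
  (0,2): δ = 13.74°  ✓
  (0,3): δ = 65.96°  ·
  (0,4): δ = 146.40°  ·
  (1,2): δ = 91.86°  ·
  (1,3): δ = 39.64°  ✓
  (1,4): δ = 40.80°  ✓
  (2,3): δ = 127.78°  ·
  (2,4): δ = 47.34°  ✓
  (3,4): δ = 99.56°  ·
antipodal pairs: 4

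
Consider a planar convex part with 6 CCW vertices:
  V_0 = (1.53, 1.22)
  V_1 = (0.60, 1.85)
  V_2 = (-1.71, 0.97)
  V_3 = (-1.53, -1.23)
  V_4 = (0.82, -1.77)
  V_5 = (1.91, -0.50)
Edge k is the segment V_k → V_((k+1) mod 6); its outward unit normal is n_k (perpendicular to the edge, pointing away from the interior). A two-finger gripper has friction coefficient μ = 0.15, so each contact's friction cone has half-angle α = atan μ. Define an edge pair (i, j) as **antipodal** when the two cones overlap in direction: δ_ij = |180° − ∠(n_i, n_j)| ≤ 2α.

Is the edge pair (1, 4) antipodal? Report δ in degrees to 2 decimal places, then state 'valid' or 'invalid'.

δ = 28.51°, invalid

α = atan 0.15 = 8.53°;  2α = 17.06°
edge 1: e_1 = (-2.31, -0.88);  n_1 = (-0.3560, +0.9345)
edge 4: e_4 = (+1.09, +1.27);  n_4 = (+0.7588, -0.6513)
∠(n_1, n_4) = 151.49°
δ = |180° − 151.49°| = 28.51°
28.51° > 2α = 17.06°  →  invalid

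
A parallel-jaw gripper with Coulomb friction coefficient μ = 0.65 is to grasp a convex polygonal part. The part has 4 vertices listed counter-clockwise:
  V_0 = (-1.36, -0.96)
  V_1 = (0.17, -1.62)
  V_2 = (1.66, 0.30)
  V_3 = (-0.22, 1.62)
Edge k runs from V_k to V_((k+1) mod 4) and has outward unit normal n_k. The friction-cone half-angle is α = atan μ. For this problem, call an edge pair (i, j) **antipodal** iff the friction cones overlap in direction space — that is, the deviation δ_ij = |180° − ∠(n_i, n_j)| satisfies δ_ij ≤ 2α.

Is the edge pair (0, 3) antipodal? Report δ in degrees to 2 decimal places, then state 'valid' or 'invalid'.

δ = 89.50°, invalid

α = atan 0.65 = 33.02°;  2α = 66.05°
edge 0: e_0 = (+1.53, -0.66);  n_0 = (-0.3961, -0.9182)
edge 3: e_3 = (-1.14, -2.58);  n_3 = (-0.9147, +0.4042)
∠(n_0, n_3) = 90.50°
δ = |180° − 90.50°| = 89.50°
89.50° > 2α = 66.05°  →  invalid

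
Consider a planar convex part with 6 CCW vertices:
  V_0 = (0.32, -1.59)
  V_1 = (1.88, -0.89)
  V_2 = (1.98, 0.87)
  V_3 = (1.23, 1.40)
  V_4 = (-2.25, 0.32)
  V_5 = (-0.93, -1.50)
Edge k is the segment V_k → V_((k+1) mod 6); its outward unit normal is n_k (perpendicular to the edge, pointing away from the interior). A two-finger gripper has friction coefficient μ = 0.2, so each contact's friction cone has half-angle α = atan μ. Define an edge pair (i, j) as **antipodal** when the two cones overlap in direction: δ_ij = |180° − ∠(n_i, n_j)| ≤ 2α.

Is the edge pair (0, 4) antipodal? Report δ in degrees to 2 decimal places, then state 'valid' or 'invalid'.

α = atan 0.2 = 11.31°;  2α = 22.62°
edge 0: e_0 = (+1.56, +0.70);  n_0 = (+0.4094, -0.9124)
edge 4: e_4 = (+1.32, -1.82);  n_4 = (-0.8095, -0.5871)
∠(n_0, n_4) = 78.21°
δ = |180° − 78.21°| = 101.79°
101.79° > 2α = 22.62°  →  invalid

δ = 101.79°, invalid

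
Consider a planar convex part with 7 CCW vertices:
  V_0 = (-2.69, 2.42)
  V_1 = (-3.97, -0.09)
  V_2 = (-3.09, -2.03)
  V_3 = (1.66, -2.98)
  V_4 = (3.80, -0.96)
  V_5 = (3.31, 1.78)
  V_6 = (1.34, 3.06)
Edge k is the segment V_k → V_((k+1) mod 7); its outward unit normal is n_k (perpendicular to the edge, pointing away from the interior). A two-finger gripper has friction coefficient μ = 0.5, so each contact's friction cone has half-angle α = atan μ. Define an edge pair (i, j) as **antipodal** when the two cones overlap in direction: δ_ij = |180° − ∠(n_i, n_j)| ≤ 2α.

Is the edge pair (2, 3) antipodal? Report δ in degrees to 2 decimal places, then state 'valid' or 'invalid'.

δ = 125.34°, invalid

α = atan 0.5 = 26.57°;  2α = 53.13°
edge 2: e_2 = (+4.75, -0.95);  n_2 = (-0.1961, -0.9806)
edge 3: e_3 = (+2.14, +2.02);  n_3 = (+0.6864, -0.7272)
∠(n_2, n_3) = 54.66°
δ = |180° − 54.66°| = 125.34°
125.34° > 2α = 53.13°  →  invalid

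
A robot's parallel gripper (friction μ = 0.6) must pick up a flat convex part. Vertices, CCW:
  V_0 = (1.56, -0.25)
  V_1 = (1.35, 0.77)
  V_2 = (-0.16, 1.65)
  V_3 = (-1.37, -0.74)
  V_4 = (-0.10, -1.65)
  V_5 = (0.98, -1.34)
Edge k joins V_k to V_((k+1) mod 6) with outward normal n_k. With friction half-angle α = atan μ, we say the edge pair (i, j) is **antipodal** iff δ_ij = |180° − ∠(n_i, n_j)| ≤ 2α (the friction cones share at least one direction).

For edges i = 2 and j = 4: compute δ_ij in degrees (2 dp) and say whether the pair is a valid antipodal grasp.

α = atan 0.6 = 30.96°;  2α = 61.93°
edge 2: e_2 = (-1.21, -2.39);  n_2 = (-0.8922, +0.4517)
edge 4: e_4 = (+1.08, +0.31);  n_4 = (+0.2759, -0.9612)
∠(n_2, n_4) = 132.87°
δ = |180° − 132.87°| = 47.13°
47.13° ≤ 2α = 61.93°  →  valid

δ = 47.13°, valid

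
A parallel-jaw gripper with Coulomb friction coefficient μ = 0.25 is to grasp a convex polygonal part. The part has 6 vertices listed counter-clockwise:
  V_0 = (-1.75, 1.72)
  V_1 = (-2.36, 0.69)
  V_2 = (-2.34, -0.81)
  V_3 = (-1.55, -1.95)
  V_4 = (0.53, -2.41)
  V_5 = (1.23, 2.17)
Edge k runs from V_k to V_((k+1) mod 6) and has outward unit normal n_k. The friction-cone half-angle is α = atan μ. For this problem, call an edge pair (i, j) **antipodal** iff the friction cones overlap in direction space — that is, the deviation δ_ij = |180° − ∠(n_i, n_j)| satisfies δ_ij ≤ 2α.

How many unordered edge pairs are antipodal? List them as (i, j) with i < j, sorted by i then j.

count = 3; pairs: (0,4), (1,4), (3,5)

α = atan 0.25 = 14.04°;  2α = 28.07°
n_0 = (-0.8604, +0.5096)
n_1 = (-0.9999, -0.0133)
n_2 = (-0.8219, -0.5696)
n_3 = (-0.2159, -0.9764)
n_4 = (+0.9885, -0.1511)
n_5 = (-0.1493, +0.9888)
  (0,1): δ = 148.60°  ·
  (0,2): δ = 114.64°  ·
  (0,3): δ = 71.84°  ·
  (0,4): δ = 21.95°  ✓
  (0,5): δ = 129.22°  ·
  (1,2): δ = 146.04°  ·
  (1,3): δ = 103.23°  ·
  (1,4): δ = 9.45°  ✓
  (1,5): δ = 97.82°  ·
  (2,3): δ = 137.19°  ·
  (2,4): δ = 43.41°  ·
  (2,5): δ = 63.87°  ·
  (3,4): δ = 86.22°  ·
  (3,5): δ = 21.06°  ✓
  (4,5): δ = 72.72°  ·
antipodal pairs: 3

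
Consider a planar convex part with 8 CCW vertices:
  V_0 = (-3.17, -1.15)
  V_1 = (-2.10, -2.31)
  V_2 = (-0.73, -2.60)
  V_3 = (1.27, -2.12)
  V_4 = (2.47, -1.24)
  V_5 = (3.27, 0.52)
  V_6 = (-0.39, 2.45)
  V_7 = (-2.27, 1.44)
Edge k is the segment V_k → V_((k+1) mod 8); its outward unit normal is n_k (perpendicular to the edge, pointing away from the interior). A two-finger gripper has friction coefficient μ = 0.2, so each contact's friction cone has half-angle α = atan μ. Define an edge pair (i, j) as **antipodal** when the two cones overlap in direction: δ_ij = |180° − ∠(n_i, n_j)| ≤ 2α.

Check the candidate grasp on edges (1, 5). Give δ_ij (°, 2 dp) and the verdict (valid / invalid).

δ = 15.85°, valid

α = atan 0.2 = 11.31°;  2α = 22.62°
edge 1: e_1 = (+1.37, -0.29);  n_1 = (-0.2071, -0.9783)
edge 5: e_5 = (-3.66, +1.93);  n_5 = (+0.4664, +0.8846)
∠(n_1, n_5) = 164.15°
δ = |180° − 164.15°| = 15.85°
15.85° ≤ 2α = 22.62°  →  valid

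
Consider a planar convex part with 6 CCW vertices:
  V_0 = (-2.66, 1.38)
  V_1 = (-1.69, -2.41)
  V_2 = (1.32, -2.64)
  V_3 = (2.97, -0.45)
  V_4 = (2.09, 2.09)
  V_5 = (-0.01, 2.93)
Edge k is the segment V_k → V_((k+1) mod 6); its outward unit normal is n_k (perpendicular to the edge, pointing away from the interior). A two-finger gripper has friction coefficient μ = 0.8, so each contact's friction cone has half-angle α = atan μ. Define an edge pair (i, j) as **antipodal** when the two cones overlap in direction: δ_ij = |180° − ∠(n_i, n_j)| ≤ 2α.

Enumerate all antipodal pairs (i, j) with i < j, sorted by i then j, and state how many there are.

α = atan 0.8 = 38.66°;  2α = 77.32°
n_0 = (-0.9688, -0.2479)
n_1 = (-0.0762, -0.9971)
n_2 = (+0.7987, -0.6017)
n_3 = (+0.9449, +0.3274)
n_4 = (+0.3714, +0.9285)
n_5 = (-0.5049, +0.8632)
  (0,1): δ = 108.73°  ·
  (0,2): δ = 51.35°  ✓
  (0,3): δ = 4.75°  ✓
  (0,4): δ = 53.84°  ✓
  (0,5): δ = 105.97°  ·
  (1,2): δ = 122.63°  ·
  (1,3): δ = 66.52°  ✓
  (1,4): δ = 17.43°  ✓
  (1,5): δ = 34.69°  ✓
  (2,3): δ = 123.90°  ·
  (2,4): δ = 74.81°  ✓
  (2,5): δ = 22.68°  ✓
  (3,4): δ = 130.91°  ·
  (3,5): δ = 78.79°  ·
  (4,5): δ = 127.87°  ·
antipodal pairs: 8

count = 8; pairs: (0,2), (0,3), (0,4), (1,3), (1,4), (1,5), (2,4), (2,5)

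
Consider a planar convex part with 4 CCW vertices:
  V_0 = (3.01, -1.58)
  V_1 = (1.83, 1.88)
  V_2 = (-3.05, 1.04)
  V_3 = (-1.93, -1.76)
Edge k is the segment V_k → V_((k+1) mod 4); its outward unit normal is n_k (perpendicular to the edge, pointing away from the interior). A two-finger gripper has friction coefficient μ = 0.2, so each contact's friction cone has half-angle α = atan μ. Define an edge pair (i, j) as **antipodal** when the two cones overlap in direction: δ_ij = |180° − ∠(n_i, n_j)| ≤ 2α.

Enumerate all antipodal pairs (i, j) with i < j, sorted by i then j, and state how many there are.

count = 2; pairs: (0,2), (1,3)

α = atan 0.2 = 11.31°;  2α = 22.62°
n_0 = (+0.9465, +0.3228)
n_1 = (-0.1696, +0.9855)
n_2 = (-0.9285, -0.3714)
n_3 = (+0.0364, -0.9993)
  (0,1): δ = 99.06°  ·
  (0,2): δ = 2.97°  ✓
  (0,3): δ = 73.26°  ·
  (1,2): δ = 77.97°  ·
  (1,3): δ = 7.68°  ✓
  (2,3): δ = 109.71°  ·
antipodal pairs: 2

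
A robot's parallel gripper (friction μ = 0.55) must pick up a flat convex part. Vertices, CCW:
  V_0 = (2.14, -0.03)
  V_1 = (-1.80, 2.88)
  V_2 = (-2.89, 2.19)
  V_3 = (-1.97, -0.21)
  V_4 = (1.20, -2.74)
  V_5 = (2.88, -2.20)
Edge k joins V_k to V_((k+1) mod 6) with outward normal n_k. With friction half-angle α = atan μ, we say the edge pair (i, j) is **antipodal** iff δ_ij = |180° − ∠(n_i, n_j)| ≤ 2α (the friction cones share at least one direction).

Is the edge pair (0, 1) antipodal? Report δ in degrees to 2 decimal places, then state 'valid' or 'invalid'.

α = atan 0.55 = 28.81°;  2α = 57.62°
edge 0: e_0 = (-3.94, +2.91);  n_0 = (+0.5941, +0.8044)
edge 1: e_1 = (-1.09, -0.69);  n_1 = (-0.5349, +0.8449)
∠(n_0, n_1) = 68.78°
δ = |180° − 68.78°| = 111.22°
111.22° > 2α = 57.62°  →  invalid

δ = 111.22°, invalid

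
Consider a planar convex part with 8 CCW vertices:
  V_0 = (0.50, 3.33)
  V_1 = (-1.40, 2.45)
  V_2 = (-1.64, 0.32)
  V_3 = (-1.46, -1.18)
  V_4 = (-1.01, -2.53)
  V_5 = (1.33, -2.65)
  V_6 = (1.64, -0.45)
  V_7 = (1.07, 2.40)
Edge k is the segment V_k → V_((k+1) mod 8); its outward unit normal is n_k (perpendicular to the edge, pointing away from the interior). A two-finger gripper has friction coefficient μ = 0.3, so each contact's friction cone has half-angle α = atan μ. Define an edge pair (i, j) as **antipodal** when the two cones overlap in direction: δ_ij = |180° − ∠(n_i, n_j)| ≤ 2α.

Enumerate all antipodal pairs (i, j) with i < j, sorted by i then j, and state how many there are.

α = atan 0.3 = 16.70°;  2α = 33.40°
n_0 = (-0.4203, +0.9074)
n_1 = (-0.9937, +0.1120)
n_2 = (-0.9929, -0.1191)
n_3 = (-0.9487, -0.3162)
n_4 = (-0.0512, -0.9987)
n_5 = (+0.9902, -0.1395)
n_6 = (+0.9806, +0.1961)
n_7 = (+0.8526, +0.5226)
  (0,1): δ = 121.28°  ·
  (0,2): δ = 108.01°  ·
  (0,3): δ = 96.42°  ·
  (0,4): δ = 27.79°  ✓
  (0,5): δ = 57.13°  ·
  (0,6): δ = 76.46°  ·
  (0,7): δ = 96.65°  ·
  (1,2): δ = 166.73°  ·
  (1,3): δ = 155.14°  ·
  (1,4): δ = 86.51°  ·
  (1,5): δ = 1.59°  ✓
  (1,6): δ = 17.74°  ✓
  (1,7): δ = 37.93°  ·
  (2,3): δ = 168.41°  ·
  (2,4): δ = 99.78°  ·
  (2,5): δ = 14.86°  ✓
  (2,6): δ = 4.47°  ✓
  (2,7): δ = 24.66°  ✓
  (3,4): δ = 111.37°  ·
  (3,5): δ = 26.46°  ✓
  (3,6): δ = 7.13°  ✓
  (3,7): δ = 13.07°  ✓
  (4,5): δ = 95.09°  ·
  (4,6): δ = 75.75°  ·
  (4,7): δ = 55.56°  ·
  (5,6): δ = 160.67°  ·
  (5,7): δ = 140.48°  ·
  (6,7): δ = 159.81°  ·
antipodal pairs: 9

count = 9; pairs: (0,4), (1,5), (1,6), (2,5), (2,6), (2,7), (3,5), (3,6), (3,7)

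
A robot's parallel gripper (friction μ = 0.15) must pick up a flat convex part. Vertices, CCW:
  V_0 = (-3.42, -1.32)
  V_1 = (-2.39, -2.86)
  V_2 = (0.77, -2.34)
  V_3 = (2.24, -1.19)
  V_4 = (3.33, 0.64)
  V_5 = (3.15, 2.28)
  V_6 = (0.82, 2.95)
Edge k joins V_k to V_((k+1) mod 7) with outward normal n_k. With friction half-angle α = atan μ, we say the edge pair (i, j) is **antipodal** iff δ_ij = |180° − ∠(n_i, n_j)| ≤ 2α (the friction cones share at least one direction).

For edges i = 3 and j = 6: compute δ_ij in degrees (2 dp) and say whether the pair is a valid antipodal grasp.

δ = 14.02°, valid

α = atan 0.15 = 8.53°;  2α = 17.06°
edge 3: e_3 = (+1.09, +1.83);  n_3 = (+0.8591, -0.5117)
edge 6: e_6 = (-4.24, -4.27);  n_6 = (-0.7096, +0.7046)
∠(n_3, n_6) = 165.98°
δ = |180° − 165.98°| = 14.02°
14.02° ≤ 2α = 17.06°  →  valid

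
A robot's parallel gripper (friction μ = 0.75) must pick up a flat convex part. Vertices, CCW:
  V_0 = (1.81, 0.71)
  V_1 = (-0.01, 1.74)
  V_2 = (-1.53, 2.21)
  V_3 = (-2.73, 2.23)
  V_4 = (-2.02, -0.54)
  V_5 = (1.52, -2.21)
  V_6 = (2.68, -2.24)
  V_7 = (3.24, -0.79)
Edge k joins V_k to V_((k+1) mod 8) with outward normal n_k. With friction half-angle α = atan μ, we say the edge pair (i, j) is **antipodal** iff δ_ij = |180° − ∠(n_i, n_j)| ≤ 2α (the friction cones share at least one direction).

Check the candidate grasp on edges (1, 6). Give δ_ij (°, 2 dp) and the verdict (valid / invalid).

α = atan 0.75 = 36.87°;  2α = 73.74°
edge 1: e_1 = (-1.52, +0.47);  n_1 = (+0.2954, +0.9554)
edge 6: e_6 = (+0.56, +1.45);  n_6 = (+0.9328, -0.3603)
∠(n_1, n_6) = 93.93°
δ = |180° − 93.93°| = 86.07°
86.07° > 2α = 73.74°  →  invalid

δ = 86.07°, invalid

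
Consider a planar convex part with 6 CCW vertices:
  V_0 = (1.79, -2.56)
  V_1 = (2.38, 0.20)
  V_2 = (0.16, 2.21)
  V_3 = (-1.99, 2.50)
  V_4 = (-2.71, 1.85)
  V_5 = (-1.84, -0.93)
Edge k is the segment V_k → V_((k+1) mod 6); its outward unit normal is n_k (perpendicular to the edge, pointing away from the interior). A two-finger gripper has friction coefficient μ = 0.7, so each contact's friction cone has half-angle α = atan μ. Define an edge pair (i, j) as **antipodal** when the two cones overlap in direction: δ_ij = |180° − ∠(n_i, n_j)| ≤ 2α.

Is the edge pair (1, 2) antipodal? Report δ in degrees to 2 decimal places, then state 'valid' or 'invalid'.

δ = 145.52°, invalid

α = atan 0.7 = 34.99°;  2α = 69.98°
edge 1: e_1 = (-2.22, +2.01);  n_1 = (+0.6712, +0.7413)
edge 2: e_2 = (-2.15, +0.29);  n_2 = (+0.1337, +0.9910)
∠(n_1, n_2) = 34.48°
δ = |180° − 34.48°| = 145.52°
145.52° > 2α = 69.98°  →  invalid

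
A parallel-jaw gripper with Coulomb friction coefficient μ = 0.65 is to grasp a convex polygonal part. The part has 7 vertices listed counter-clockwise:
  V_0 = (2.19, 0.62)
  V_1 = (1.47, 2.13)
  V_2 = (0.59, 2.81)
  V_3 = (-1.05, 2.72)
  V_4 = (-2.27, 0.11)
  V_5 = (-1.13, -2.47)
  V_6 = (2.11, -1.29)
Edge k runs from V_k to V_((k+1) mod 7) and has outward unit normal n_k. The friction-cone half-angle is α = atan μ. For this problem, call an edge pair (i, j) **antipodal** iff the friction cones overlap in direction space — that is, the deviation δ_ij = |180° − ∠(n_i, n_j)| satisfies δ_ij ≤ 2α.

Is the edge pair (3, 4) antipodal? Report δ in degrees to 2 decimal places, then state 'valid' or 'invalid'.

δ = 131.11°, invalid

α = atan 0.65 = 33.02°;  2α = 66.05°
edge 3: e_3 = (-1.22, -2.61);  n_3 = (-0.9059, +0.4235)
edge 4: e_4 = (+1.14, -2.58);  n_4 = (-0.9147, -0.4042)
∠(n_3, n_4) = 48.89°
δ = |180° − 48.89°| = 131.11°
131.11° > 2α = 66.05°  →  invalid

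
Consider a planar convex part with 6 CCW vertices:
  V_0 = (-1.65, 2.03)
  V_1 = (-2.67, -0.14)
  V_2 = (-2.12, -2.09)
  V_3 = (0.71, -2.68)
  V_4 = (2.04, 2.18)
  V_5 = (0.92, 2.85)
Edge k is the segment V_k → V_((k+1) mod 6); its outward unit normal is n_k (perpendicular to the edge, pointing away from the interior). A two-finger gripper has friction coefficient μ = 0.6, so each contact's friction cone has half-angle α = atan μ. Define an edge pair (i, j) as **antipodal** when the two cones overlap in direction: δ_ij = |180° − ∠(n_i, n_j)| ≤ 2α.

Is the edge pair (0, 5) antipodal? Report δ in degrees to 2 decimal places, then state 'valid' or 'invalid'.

α = atan 0.6 = 30.96°;  2α = 61.93°
edge 0: e_0 = (-1.02, -2.17);  n_0 = (-0.9050, +0.4254)
edge 5: e_5 = (-2.57, -0.82);  n_5 = (-0.3040, +0.9527)
∠(n_0, n_5) = 47.13°
δ = |180° − 47.13°| = 132.87°
132.87° > 2α = 61.93°  →  invalid

δ = 132.87°, invalid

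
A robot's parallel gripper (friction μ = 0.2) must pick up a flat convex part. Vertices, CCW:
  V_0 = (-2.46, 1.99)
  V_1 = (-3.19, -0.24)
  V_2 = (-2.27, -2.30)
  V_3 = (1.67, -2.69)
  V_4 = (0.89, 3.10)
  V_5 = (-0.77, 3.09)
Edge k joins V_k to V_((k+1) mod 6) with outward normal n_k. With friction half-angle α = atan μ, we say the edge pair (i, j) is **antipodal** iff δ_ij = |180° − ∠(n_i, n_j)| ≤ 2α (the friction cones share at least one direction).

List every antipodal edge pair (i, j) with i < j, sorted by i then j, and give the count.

α = atan 0.2 = 11.31°;  2α = 22.62°
n_0 = (-0.9504, +0.3111)
n_1 = (-0.9131, -0.4078)
n_2 = (-0.0985, -0.9951)
n_3 = (+0.9910, +0.1335)
n_4 = (-0.0060, +1.0000)
n_5 = (-0.5455, +0.8381)
  (0,1): δ = 137.81°  ·
  (0,2): δ = 77.53°  ·
  (0,3): δ = 25.80°  ·
  (0,4): δ = 108.47°  ·
  (0,5): δ = 141.19°  ·
  (1,2): δ = 119.72°  ·
  (1,3): δ = 16.39°  ✓
  (1,4): δ = 66.28°  ·
  (1,5): δ = 98.99°  ·
  (2,3): δ = 76.67°  ·
  (2,4): δ = 6.00°  ✓
  (2,5): δ = 38.71°  ·
  (3,4): δ = 97.33°  ·
  (3,5): δ = 64.61°  ·
  (4,5): δ = 147.29°  ·
antipodal pairs: 2

count = 2; pairs: (1,3), (2,4)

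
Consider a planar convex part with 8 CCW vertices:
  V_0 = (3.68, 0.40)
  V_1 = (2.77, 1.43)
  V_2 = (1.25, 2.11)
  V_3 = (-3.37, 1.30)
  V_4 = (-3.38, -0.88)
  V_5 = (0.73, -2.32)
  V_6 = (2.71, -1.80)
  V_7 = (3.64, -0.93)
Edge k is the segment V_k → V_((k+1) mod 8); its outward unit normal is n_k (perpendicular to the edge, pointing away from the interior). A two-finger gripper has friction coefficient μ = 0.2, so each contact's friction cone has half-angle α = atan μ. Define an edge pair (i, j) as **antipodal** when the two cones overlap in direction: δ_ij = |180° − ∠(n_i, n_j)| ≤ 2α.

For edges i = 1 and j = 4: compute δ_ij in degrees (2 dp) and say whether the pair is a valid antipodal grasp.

δ = 4.79°, valid

α = atan 0.2 = 11.31°;  2α = 22.62°
edge 1: e_1 = (-1.52, +0.68);  n_1 = (+0.4084, +0.9128)
edge 4: e_4 = (+4.11, -1.44);  n_4 = (-0.3307, -0.9438)
∠(n_1, n_4) = 175.21°
δ = |180° − 175.21°| = 4.79°
4.79° ≤ 2α = 22.62°  →  valid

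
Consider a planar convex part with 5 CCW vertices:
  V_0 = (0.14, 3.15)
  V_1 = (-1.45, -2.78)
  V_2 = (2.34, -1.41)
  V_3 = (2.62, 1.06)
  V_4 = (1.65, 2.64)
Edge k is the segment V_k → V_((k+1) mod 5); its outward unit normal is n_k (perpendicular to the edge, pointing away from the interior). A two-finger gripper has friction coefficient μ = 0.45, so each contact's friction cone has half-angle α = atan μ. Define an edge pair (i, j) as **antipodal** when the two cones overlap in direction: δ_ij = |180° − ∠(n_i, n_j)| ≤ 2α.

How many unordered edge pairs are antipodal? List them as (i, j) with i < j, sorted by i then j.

α = atan 0.45 = 24.23°;  2α = 48.46°
n_0 = (-0.9659, +0.2590)
n_1 = (+0.3399, -0.9404)
n_2 = (+0.9936, -0.1126)
n_3 = (+0.8522, +0.5232)
n_4 = (+0.3200, +0.9474)
  (0,1): δ = 55.12°  ·
  (0,2): δ = 8.54°  ✓
  (0,3): δ = 46.56°  ✓
  (0,4): δ = 86.35°  ·
  (1,2): δ = 116.34°  ·
  (1,3): δ = 78.33°  ·
  (1,4): δ = 38.54°  ✓
  (2,3): δ = 141.99°  ·
  (2,4): δ = 102.19°  ·
  (3,4): δ = 140.21°  ·
antipodal pairs: 3

count = 3; pairs: (0,2), (0,3), (1,4)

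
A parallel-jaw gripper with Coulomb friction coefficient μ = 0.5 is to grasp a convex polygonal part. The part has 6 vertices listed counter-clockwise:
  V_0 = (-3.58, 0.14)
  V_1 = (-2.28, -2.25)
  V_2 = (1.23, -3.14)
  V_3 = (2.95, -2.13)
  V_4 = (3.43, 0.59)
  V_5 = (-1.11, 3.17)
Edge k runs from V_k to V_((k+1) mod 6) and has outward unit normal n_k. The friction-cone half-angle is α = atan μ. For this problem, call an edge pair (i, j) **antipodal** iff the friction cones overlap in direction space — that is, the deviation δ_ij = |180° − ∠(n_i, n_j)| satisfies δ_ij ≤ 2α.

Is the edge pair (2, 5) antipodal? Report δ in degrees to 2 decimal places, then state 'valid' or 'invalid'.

α = atan 0.5 = 26.57°;  2α = 53.13°
edge 2: e_2 = (+1.72, +1.01);  n_2 = (+0.5064, -0.8623)
edge 5: e_5 = (-2.47, -3.03);  n_5 = (-0.7751, +0.6318)
∠(n_2, n_5) = 159.61°
δ = |180° − 159.61°| = 20.39°
20.39° ≤ 2α = 53.13°  →  valid

δ = 20.39°, valid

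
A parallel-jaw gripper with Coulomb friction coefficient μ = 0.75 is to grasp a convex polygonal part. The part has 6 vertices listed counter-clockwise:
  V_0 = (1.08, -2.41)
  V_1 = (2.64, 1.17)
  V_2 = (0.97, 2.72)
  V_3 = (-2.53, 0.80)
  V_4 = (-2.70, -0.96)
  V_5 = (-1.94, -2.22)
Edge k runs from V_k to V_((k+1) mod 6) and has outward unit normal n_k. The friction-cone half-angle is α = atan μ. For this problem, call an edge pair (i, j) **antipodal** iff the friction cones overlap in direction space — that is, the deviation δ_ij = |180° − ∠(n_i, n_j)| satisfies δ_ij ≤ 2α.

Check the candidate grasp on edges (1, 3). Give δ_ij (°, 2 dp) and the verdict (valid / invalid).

α = atan 0.75 = 36.87°;  2α = 73.74°
edge 1: e_1 = (-1.67, +1.55);  n_1 = (+0.6803, +0.7329)
edge 3: e_3 = (-0.17, -1.76);  n_3 = (-0.9954, +0.0961)
∠(n_1, n_3) = 127.35°
δ = |180° − 127.35°| = 52.65°
52.65° ≤ 2α = 73.74°  →  valid

δ = 52.65°, valid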